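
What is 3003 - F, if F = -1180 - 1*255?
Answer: 4438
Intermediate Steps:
F = -1435 (F = -1180 - 255 = -1435)
3003 - F = 3003 - 1*(-1435) = 3003 + 1435 = 4438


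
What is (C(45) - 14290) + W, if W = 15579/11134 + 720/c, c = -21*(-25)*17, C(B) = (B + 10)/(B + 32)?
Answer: -94652855813/6624730 ≈ -14288.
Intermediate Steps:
C(B) = (10 + B)/(32 + B)
c = 8925 (c = 525*17 = 8925)
W = 9803937/6624730 (W = 15579/11134 + 720/8925 = 15579*(1/11134) + 720*(1/8925) = 15579/11134 + 48/595 = 9803937/6624730 ≈ 1.4799)
(C(45) - 14290) + W = ((10 + 45)/(32 + 45) - 14290) + 9803937/6624730 = (55/77 - 14290) + 9803937/6624730 = ((1/77)*55 - 14290) + 9803937/6624730 = (5/7 - 14290) + 9803937/6624730 = -100025/7 + 9803937/6624730 = -94652855813/6624730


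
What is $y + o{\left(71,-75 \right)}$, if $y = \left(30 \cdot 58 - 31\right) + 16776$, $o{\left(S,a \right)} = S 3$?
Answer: $18698$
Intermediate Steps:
$o{\left(S,a \right)} = 3 S$
$y = 18485$ ($y = \left(1740 - 31\right) + 16776 = 1709 + 16776 = 18485$)
$y + o{\left(71,-75 \right)} = 18485 + 3 \cdot 71 = 18485 + 213 = 18698$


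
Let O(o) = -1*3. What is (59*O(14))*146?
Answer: -25842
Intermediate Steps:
O(o) = -3
(59*O(14))*146 = (59*(-3))*146 = -177*146 = -25842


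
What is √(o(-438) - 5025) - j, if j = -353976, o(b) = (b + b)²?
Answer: 353976 + √762351 ≈ 3.5485e+5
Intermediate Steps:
o(b) = 4*b² (o(b) = (2*b)² = 4*b²)
√(o(-438) - 5025) - j = √(4*(-438)² - 5025) - 1*(-353976) = √(4*191844 - 5025) + 353976 = √(767376 - 5025) + 353976 = √762351 + 353976 = 353976 + √762351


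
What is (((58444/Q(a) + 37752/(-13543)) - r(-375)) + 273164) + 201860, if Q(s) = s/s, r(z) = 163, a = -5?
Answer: 7222511863/13543 ≈ 5.3330e+5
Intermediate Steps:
Q(s) = 1
(((58444/Q(a) + 37752/(-13543)) - r(-375)) + 273164) + 201860 = (((58444/1 + 37752/(-13543)) - 1*163) + 273164) + 201860 = (((58444*1 + 37752*(-1/13543)) - 163) + 273164) + 201860 = (((58444 - 37752/13543) - 163) + 273164) + 201860 = ((791469340/13543 - 163) + 273164) + 201860 = (789261831/13543 + 273164) + 201860 = 4488721883/13543 + 201860 = 7222511863/13543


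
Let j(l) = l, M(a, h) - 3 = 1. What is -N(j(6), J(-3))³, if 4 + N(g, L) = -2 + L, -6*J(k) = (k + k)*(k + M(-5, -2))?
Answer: 125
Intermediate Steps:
M(a, h) = 4 (M(a, h) = 3 + 1 = 4)
J(k) = -k*(4 + k)/3 (J(k) = -(k + k)*(k + 4)/6 = -2*k*(4 + k)/6 = -k*(4 + k)/3)
N(g, L) = -6 + L (N(g, L) = -4 + (-2 + L) = -6 + L)
-N(j(6), J(-3))³ = -(-6 - ⅓*(-3)*(4 - 3))³ = -(-6 - ⅓*(-3)*1)³ = -(-6 + 1)³ = -1*(-5)³ = -1*(-125) = 125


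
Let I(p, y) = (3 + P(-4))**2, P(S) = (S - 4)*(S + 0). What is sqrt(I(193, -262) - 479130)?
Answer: I*sqrt(477905) ≈ 691.31*I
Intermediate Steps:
P(S) = S*(-4 + S) (P(S) = (-4 + S)*S = S*(-4 + S))
I(p, y) = 1225 (I(p, y) = (3 - 4*(-4 - 4))**2 = (3 - 4*(-8))**2 = (3 + 32)**2 = 35**2 = 1225)
sqrt(I(193, -262) - 479130) = sqrt(1225 - 479130) = sqrt(-477905) = I*sqrt(477905)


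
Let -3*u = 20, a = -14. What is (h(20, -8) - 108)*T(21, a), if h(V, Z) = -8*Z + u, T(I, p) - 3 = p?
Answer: 1672/3 ≈ 557.33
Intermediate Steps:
u = -20/3 (u = -⅓*20 = -20/3 ≈ -6.6667)
T(I, p) = 3 + p
h(V, Z) = -20/3 - 8*Z (h(V, Z) = -8*Z - 20/3 = -20/3 - 8*Z)
(h(20, -8) - 108)*T(21, a) = ((-20/3 - 8*(-8)) - 108)*(3 - 14) = ((-20/3 + 64) - 108)*(-11) = (172/3 - 108)*(-11) = -152/3*(-11) = 1672/3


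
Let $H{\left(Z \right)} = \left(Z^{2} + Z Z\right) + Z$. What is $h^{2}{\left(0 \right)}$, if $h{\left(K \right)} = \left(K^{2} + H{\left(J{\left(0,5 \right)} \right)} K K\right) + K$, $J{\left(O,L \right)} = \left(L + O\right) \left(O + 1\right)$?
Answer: $0$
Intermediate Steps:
$J{\left(O,L \right)} = \left(1 + O\right) \left(L + O\right)$ ($J{\left(O,L \right)} = \left(L + O\right) \left(1 + O\right) = \left(1 + O\right) \left(L + O\right)$)
$H{\left(Z \right)} = Z + 2 Z^{2}$ ($H{\left(Z \right)} = \left(Z^{2} + Z^{2}\right) + Z = 2 Z^{2} + Z = Z + 2 Z^{2}$)
$h{\left(K \right)} = K + 56 K^{2}$ ($h{\left(K \right)} = \left(K^{2} + \left(5 + 0 + 0^{2} + 5 \cdot 0\right) \left(1 + 2 \left(5 + 0 + 0^{2} + 5 \cdot 0\right)\right) K K\right) + K = \left(K^{2} + \left(5 + 0 + 0 + 0\right) \left(1 + 2 \left(5 + 0 + 0 + 0\right)\right) K K\right) + K = \left(K^{2} + 5 \left(1 + 2 \cdot 5\right) K K\right) + K = \left(K^{2} + 5 \left(1 + 10\right) K K\right) + K = \left(K^{2} + 5 \cdot 11 K K\right) + K = \left(K^{2} + 55 K K\right) + K = \left(K^{2} + 55 K^{2}\right) + K = 56 K^{2} + K = K + 56 K^{2}$)
$h^{2}{\left(0 \right)} = \left(0 \left(1 + 56 \cdot 0\right)\right)^{2} = \left(0 \left(1 + 0\right)\right)^{2} = \left(0 \cdot 1\right)^{2} = 0^{2} = 0$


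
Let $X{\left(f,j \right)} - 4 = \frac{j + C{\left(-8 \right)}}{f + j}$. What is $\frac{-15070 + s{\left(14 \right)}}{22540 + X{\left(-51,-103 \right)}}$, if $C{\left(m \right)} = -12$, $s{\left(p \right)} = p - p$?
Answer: $- \frac{2320780}{3471891} \approx -0.66845$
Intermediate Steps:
$s{\left(p \right)} = 0$
$X{\left(f,j \right)} = 4 + \frac{-12 + j}{f + j}$ ($X{\left(f,j \right)} = 4 + \frac{j - 12}{f + j} = 4 + \frac{-12 + j}{f + j}$)
$\frac{-15070 + s{\left(14 \right)}}{22540 + X{\left(-51,-103 \right)}} = \frac{-15070 + 0}{22540 + \frac{-12 + 4 \left(-51\right) + 5 \left(-103\right)}{-51 - 103}} = - \frac{15070}{22540 + \frac{-12 - 204 - 515}{-154}} = - \frac{15070}{22540 - - \frac{731}{154}} = - \frac{15070}{22540 + \frac{731}{154}} = - \frac{15070}{\frac{3471891}{154}} = \left(-15070\right) \frac{154}{3471891} = - \frac{2320780}{3471891}$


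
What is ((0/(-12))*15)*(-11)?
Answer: 0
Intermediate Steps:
((0/(-12))*15)*(-11) = ((0*(-1/12))*15)*(-11) = (0*15)*(-11) = 0*(-11) = 0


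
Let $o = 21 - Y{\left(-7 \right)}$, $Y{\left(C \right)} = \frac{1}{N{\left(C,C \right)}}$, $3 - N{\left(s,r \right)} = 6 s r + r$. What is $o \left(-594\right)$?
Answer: $- \frac{1771605}{142} \approx -12476.0$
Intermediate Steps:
$N{\left(s,r \right)} = 3 - r - 6 r s$ ($N{\left(s,r \right)} = 3 - \left(6 s r + r\right) = 3 - \left(6 r s + r\right) = 3 - \left(r + 6 r s\right) = 3 - r - 6 r s$)
$Y{\left(C \right)} = \frac{1}{3 - C - 6 C^{2}}$ ($Y{\left(C \right)} = \frac{1}{3 - C - 6 C C} = \frac{1}{3 - C - 6 C^{2}}$)
$o = \frac{5965}{284}$ ($o = 21 - - \frac{1}{-3 - 7 + 6 \left(-7\right)^{2}} = 21 - - \frac{1}{-3 - 7 + 6 \cdot 49} = 21 - - \frac{1}{-3 - 7 + 294} = 21 - - \frac{1}{284} = 21 + \frac{1}{284} = \frac{5965}{284} \approx 21.004$)
$o \left(-594\right) = \frac{5965}{284} \left(-594\right) = - \frac{1771605}{142}$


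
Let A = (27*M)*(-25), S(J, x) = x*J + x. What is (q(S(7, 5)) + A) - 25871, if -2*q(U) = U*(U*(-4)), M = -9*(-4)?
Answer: -46971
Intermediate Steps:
M = 36
S(J, x) = x + J*x (S(J, x) = J*x + x = x + J*x)
q(U) = 2*U² (q(U) = -U*U*(-4)/2 = -U*(-4*U)/2 = -(-2)*U² = 2*U²)
A = -24300 (A = (27*36)*(-25) = 972*(-25) = -24300)
(q(S(7, 5)) + A) - 25871 = (2*(5*(1 + 7))² - 24300) - 25871 = (2*(5*8)² - 24300) - 25871 = (2*40² - 24300) - 25871 = (2*1600 - 24300) - 25871 = (3200 - 24300) - 25871 = -21100 - 25871 = -46971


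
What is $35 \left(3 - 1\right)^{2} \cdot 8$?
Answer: $1120$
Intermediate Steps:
$35 \left(3 - 1\right)^{2} \cdot 8 = 35 \cdot 2^{2} \cdot 8 = 35 \cdot 4 \cdot 8 = 140 \cdot 8 = 1120$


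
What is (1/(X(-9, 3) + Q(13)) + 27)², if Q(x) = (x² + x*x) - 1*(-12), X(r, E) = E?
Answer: 90859024/124609 ≈ 729.15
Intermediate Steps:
Q(x) = 12 + 2*x² (Q(x) = (x² + x²) + 12 = 2*x² + 12 = 12 + 2*x²)
(1/(X(-9, 3) + Q(13)) + 27)² = (1/(3 + (12 + 2*13²)) + 27)² = (1/(3 + (12 + 2*169)) + 27)² = (1/(3 + (12 + 338)) + 27)² = (1/(3 + 350) + 27)² = (1/353 + 27)² = (9532/353)² = 90859024/124609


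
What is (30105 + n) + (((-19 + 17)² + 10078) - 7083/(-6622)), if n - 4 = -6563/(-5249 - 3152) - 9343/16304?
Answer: 18227493474182919/453507352144 ≈ 40192.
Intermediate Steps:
n = 576392225/136969904 (n = 4 + (-6563/(-5249 - 3152) - 9343/16304) = 4 + (-6563/(-8401) - 9343*1/16304) = 4 + (-6563*(-1/8401) - 9343/16304) = 4 + (6563/8401 - 9343/16304) = 4 + 28512609/136969904 = 576392225/136969904 ≈ 4.2082)
(30105 + n) + (((-19 + 17)² + 10078) - 7083/(-6622)) = (30105 + 576392225/136969904) + (((-19 + 17)² + 10078) - 7083/(-6622)) = 4124055352145/136969904 + (((-2)² + 10078) - 7083*(-1/6622)) = 4124055352145/136969904 + ((4 + 10078) + 7083/6622) = 4124055352145/136969904 + (10082 + 7083/6622) = 4124055352145/136969904 + 66770087/6622 = 18227493474182919/453507352144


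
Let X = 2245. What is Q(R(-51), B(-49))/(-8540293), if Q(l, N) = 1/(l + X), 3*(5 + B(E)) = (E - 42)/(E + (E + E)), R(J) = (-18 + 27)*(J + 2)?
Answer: -1/15406688572 ≈ -6.4907e-11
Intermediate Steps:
R(J) = 18 + 9*J (R(J) = 9*(2 + J) = 18 + 9*J)
B(E) = -5 + (-42 + E)/(9*E) (B(E) = -5 + ((E - 42)/(E + (E + E)))/3 = -5 + ((-42 + E)/(E + 2*E))/3 = -5 + ((-42 + E)/((3*E)))/3 = -5 + ((-42 + E)*(1/(3*E)))/3 = -5 + ((-42 + E)/(3*E))/3 = -5 + (-42 + E)/(9*E))
Q(l, N) = 1/(2245 + l) (Q(l, N) = 1/(l + 2245) = 1/(2245 + l))
Q(R(-51), B(-49))/(-8540293) = 1/((2245 + (18 + 9*(-51)))*(-8540293)) = -1/8540293/(2245 + (18 - 459)) = -1/8540293/(2245 - 441) = -1/8540293/1804 = (1/1804)*(-1/8540293) = -1/15406688572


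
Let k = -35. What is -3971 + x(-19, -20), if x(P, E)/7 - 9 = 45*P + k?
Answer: -10138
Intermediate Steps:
x(P, E) = -182 + 315*P (x(P, E) = 63 + 7*(45*P - 35) = 63 + 7*(-35 + 45*P) = 63 + (-245 + 315*P) = -182 + 315*P)
-3971 + x(-19, -20) = -3971 + (-182 + 315*(-19)) = -3971 + (-182 - 5985) = -3971 - 6167 = -10138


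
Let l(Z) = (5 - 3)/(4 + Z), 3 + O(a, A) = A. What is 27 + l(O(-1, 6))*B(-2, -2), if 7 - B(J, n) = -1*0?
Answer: 29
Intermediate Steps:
O(a, A) = -3 + A
B(J, n) = 7 (B(J, n) = 7 - (-1)*0 = 7 - 1*0 = 7 + 0 = 7)
l(Z) = 2/(4 + Z)
27 + l(O(-1, 6))*B(-2, -2) = 27 + (2/(4 + (-3 + 6)))*7 = 27 + (2/(4 + 3))*7 = 27 + (2/7)*7 = 27 + 2 = 29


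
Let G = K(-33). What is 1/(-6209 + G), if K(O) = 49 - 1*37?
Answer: -1/6197 ≈ -0.00016137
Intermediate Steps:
K(O) = 12 (K(O) = 49 - 37 = 12)
G = 12
1/(-6209 + G) = 1/(-6209 + 12) = 1/(-6197) = -1/6197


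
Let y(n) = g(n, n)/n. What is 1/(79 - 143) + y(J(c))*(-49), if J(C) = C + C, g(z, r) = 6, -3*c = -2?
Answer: -14113/64 ≈ -220.52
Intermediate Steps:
c = ⅔ (c = -⅓*(-2) = ⅔ ≈ 0.66667)
J(C) = 2*C
y(n) = 6/n
1/(79 - 143) + y(J(c))*(-49) = 1/(79 - 143) + (6/((2*(⅔))))*(-49) = 1/(-64) + (6/(4/3))*(-49) = -1/64 + (6*(¾))*(-49) = -1/64 + (9/2)*(-49) = -1/64 - 441/2 = -14113/64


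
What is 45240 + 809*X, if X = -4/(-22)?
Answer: 499258/11 ≈ 45387.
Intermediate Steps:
X = 2/11 (X = -4*(-1/22) = 2/11 ≈ 0.18182)
45240 + 809*X = 45240 + 809*(2/11) = 45240 + 1618/11 = 499258/11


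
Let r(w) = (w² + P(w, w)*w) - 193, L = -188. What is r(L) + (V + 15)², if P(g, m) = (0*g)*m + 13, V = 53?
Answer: 37331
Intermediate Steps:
P(g, m) = 13 (P(g, m) = 0*m + 13 = 0 + 13 = 13)
r(w) = -193 + w² + 13*w (r(w) = (w² + 13*w) - 193 = -193 + w² + 13*w)
r(L) + (V + 15)² = (-193 + (-188)² + 13*(-188)) + (53 + 15)² = (-193 + 35344 - 2444) + 68² = 32707 + 4624 = 37331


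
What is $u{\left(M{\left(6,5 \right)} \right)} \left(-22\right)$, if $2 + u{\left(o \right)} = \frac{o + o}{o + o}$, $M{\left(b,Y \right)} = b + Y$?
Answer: $22$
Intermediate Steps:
$M{\left(b,Y \right)} = Y + b$
$u{\left(o \right)} = -1$ ($u{\left(o \right)} = -2 + \frac{o + o}{o + o} = -2 + \frac{2 o}{2 o} = -2 + 2 o \frac{1}{2 o} = -2 + 1 = -1$)
$u{\left(M{\left(6,5 \right)} \right)} \left(-22\right) = \left(-1\right) \left(-22\right) = 22$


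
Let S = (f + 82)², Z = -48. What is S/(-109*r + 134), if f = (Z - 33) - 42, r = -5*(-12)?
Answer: -1681/6406 ≈ -0.26241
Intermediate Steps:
r = 60
f = -123 (f = (-48 - 33) - 42 = -81 - 42 = -123)
S = 1681 (S = (-123 + 82)² = (-41)² = 1681)
S/(-109*r + 134) = 1681/(-109*60 + 134) = 1681/(-6540 + 134) = 1681/(-6406) = 1681*(-1/6406) = -1681/6406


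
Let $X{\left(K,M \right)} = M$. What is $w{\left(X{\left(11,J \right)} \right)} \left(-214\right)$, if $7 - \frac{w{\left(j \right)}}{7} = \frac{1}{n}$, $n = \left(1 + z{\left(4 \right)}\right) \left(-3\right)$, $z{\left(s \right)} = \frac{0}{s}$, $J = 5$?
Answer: $- \frac{32956}{3} \approx -10985.0$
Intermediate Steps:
$z{\left(s \right)} = 0$
$n = -3$ ($n = \left(1 + 0\right) \left(-3\right) = 1 \left(-3\right) = -3$)
$w{\left(j \right)} = \frac{154}{3}$ ($w{\left(j \right)} = 49 - \frac{7}{-3} = 49 - - \frac{7}{3} = 49 + \frac{7}{3} = \frac{154}{3}$)
$w{\left(X{\left(11,J \right)} \right)} \left(-214\right) = \frac{154}{3} \left(-214\right) = - \frac{32956}{3}$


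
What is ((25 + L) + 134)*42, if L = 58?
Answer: 9114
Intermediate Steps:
((25 + L) + 134)*42 = ((25 + 58) + 134)*42 = (83 + 134)*42 = 217*42 = 9114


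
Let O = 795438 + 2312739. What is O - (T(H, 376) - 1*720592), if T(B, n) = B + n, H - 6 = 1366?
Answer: 3827021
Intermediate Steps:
H = 1372 (H = 6 + 1366 = 1372)
O = 3108177
O - (T(H, 376) - 1*720592) = 3108177 - ((1372 + 376) - 1*720592) = 3108177 - (1748 - 720592) = 3108177 - 1*(-718844) = 3108177 + 718844 = 3827021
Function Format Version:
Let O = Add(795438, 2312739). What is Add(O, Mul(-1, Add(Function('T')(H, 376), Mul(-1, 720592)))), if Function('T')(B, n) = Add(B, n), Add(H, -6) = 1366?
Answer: 3827021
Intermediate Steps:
H = 1372 (H = Add(6, 1366) = 1372)
O = 3108177
Add(O, Mul(-1, Add(Function('T')(H, 376), Mul(-1, 720592)))) = Add(3108177, Mul(-1, Add(Add(1372, 376), Mul(-1, 720592)))) = Add(3108177, Mul(-1, Add(1748, -720592))) = Add(3108177, Mul(-1, -718844)) = Add(3108177, 718844) = 3827021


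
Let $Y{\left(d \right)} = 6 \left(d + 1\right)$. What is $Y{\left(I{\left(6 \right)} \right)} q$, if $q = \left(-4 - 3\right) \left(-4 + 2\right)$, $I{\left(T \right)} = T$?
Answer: $588$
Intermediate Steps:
$q = 14$ ($q = \left(-7\right) \left(-2\right) = 14$)
$Y{\left(d \right)} = 6 + 6 d$ ($Y{\left(d \right)} = 6 \left(1 + d\right) = 6 + 6 d$)
$Y{\left(I{\left(6 \right)} \right)} q = \left(6 + 6 \cdot 6\right) 14 = \left(6 + 36\right) 14 = 42 \cdot 14 = 588$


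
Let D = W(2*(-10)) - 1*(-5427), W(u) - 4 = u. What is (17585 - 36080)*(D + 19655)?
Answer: -463595670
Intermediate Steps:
W(u) = 4 + u
D = 5411 (D = (4 + 2*(-10)) - 1*(-5427) = (4 - 20) + 5427 = -16 + 5427 = 5411)
(17585 - 36080)*(D + 19655) = (17585 - 36080)*(5411 + 19655) = -18495*25066 = -463595670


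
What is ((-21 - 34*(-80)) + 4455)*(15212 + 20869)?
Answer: 258123474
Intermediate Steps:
((-21 - 34*(-80)) + 4455)*(15212 + 20869) = ((-21 + 2720) + 4455)*36081 = (2699 + 4455)*36081 = 7154*36081 = 258123474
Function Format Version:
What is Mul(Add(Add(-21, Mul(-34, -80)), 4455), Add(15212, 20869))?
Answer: 258123474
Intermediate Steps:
Mul(Add(Add(-21, Mul(-34, -80)), 4455), Add(15212, 20869)) = Mul(Add(Add(-21, 2720), 4455), 36081) = Mul(Add(2699, 4455), 36081) = Mul(7154, 36081) = 258123474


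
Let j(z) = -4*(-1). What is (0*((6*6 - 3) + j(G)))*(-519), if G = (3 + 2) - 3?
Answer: 0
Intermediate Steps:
G = 2 (G = 5 - 3 = 2)
j(z) = 4
(0*((6*6 - 3) + j(G)))*(-519) = (0*((6*6 - 3) + 4))*(-519) = (0*((36 - 3) + 4))*(-519) = (0*(33 + 4))*(-519) = (0*37)*(-519) = 0*(-519) = 0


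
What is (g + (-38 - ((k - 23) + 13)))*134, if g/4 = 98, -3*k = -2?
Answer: 146060/3 ≈ 48687.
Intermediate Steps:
k = ⅔ (k = -⅓*(-2) = ⅔ ≈ 0.66667)
g = 392 (g = 4*98 = 392)
(g + (-38 - ((k - 23) + 13)))*134 = (392 + (-38 - ((⅔ - 23) + 13)))*134 = (392 + (-38 - (-67/3 + 13)))*134 = (392 + (-38 - 1*(-28/3)))*134 = (392 + (-38 + 28/3))*134 = (392 - 86/3)*134 = (1090/3)*134 = 146060/3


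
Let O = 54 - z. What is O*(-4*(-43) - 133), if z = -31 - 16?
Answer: 3939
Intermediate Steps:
z = -47
O = 101 (O = 54 - 1*(-47) = 54 + 47 = 101)
O*(-4*(-43) - 133) = 101*(-4*(-43) - 133) = 101*(172 - 133) = 101*39 = 3939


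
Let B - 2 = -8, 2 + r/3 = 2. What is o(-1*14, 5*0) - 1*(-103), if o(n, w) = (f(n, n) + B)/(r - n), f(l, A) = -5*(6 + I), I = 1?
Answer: 1401/14 ≈ 100.07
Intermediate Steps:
f(l, A) = -35 (f(l, A) = -5*(6 + 1) = -5*7 = -35)
r = 0 (r = -6 + 3*2 = -6 + 6 = 0)
B = -6 (B = 2 - 8 = -6)
o(n, w) = 41/n (o(n, w) = (-35 - 6)/(0 - n) = -41*(-1/n) = -(-41)/n = 41/n)
o(-1*14, 5*0) - 1*(-103) = 41/((-1*14)) - 1*(-103) = 41/(-14) + 103 = 41*(-1/14) + 103 = -41/14 + 103 = 1401/14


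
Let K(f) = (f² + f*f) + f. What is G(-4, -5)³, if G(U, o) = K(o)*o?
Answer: -11390625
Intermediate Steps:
K(f) = f + 2*f² (K(f) = (f² + f²) + f = 2*f² + f = f + 2*f²)
G(U, o) = o²*(1 + 2*o) (G(U, o) = (o*(1 + 2*o))*o = o²*(1 + 2*o))
G(-4, -5)³ = ((-5)²*(1 + 2*(-5)))³ = (25*(1 - 10))³ = (25*(-9))³ = (-225)³ = -11390625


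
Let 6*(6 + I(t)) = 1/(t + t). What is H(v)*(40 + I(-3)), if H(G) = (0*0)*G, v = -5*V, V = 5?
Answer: 0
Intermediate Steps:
v = -25 (v = -5*5 = -25)
I(t) = -6 + 1/(12*t) (I(t) = -6 + 1/(6*(t + t)) = -6 + 1/(6*((2*t))) = -6 + (1/(2*t))/6 = -6 + 1/(12*t))
H(G) = 0 (H(G) = 0*G = 0)
H(v)*(40 + I(-3)) = 0*(40 + (-6 + (1/12)/(-3))) = 0*(40 + (-6 + (1/12)*(-⅓))) = 0*(40 + (-6 - 1/36)) = 0*(40 - 217/36) = 0*(1223/36) = 0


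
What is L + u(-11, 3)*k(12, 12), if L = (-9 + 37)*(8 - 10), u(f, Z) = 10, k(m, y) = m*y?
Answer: 1384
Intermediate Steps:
L = -56 (L = 28*(-2) = -56)
L + u(-11, 3)*k(12, 12) = -56 + 10*(12*12) = -56 + 10*144 = -56 + 1440 = 1384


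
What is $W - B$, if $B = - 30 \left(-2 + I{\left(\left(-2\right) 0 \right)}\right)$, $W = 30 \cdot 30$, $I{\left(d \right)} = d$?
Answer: $840$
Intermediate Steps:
$W = 900$
$B = 60$ ($B = - 30 \left(-2 - 0\right) = - 30 \left(-2 + 0\right) = \left(-30\right) \left(-2\right) = 60$)
$W - B = 900 - 60 = 840$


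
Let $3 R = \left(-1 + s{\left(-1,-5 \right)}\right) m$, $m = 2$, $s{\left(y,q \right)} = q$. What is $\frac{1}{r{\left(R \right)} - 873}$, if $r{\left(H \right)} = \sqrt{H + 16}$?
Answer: $- \frac{291}{254039} - \frac{2 \sqrt{3}}{762117} \approx -0.00115$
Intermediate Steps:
$R = -4$ ($R = \frac{\left(-1 - 5\right) 2}{3} = \frac{\left(-6\right) 2}{3} = \frac{1}{3} \left(-12\right) = -4$)
$r{\left(H \right)} = \sqrt{16 + H}$
$\frac{1}{r{\left(R \right)} - 873} = \frac{1}{\sqrt{16 - 4} - 873} = \frac{1}{\sqrt{12} - 873} = \frac{1}{2 \sqrt{3} - 873} = \frac{1}{-873 + 2 \sqrt{3}}$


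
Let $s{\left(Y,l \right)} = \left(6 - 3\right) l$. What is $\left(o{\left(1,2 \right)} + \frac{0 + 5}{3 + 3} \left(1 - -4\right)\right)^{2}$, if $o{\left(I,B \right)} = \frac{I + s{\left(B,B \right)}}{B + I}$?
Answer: $\frac{169}{4} \approx 42.25$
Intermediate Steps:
$s{\left(Y,l \right)} = 3 l$ ($s{\left(Y,l \right)} = \left(6 - 3\right) l = 3 l$)
$o{\left(I,B \right)} = \frac{I + 3 B}{B + I}$
$\left(o{\left(1,2 \right)} + \frac{0 + 5}{3 + 3} \left(1 - -4\right)\right)^{2} = \left(\frac{1 + 3 \cdot 2}{2 + 1} + \frac{0 + 5}{3 + 3} \left(1 - -4\right)\right)^{2} = \left(\frac{1 + 6}{3} + \frac{5}{6} \left(1 + 4\right)\right)^{2} = \left(\frac{1}{3} \cdot 7 + 5 \cdot \frac{1}{6} \cdot 5\right)^{2} = \left(\frac{7}{3} + \frac{5}{6} \cdot 5\right)^{2} = \left(\frac{7}{3} + \frac{25}{6}\right)^{2} = \left(\frac{13}{2}\right)^{2} = \frac{169}{4}$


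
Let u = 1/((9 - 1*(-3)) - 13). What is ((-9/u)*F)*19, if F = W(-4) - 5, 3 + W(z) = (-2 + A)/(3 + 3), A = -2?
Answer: -1482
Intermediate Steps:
W(z) = -11/3 (W(z) = -3 + (-2 - 2)/(3 + 3) = -3 - 4/6 = -3 - 4*⅙ = -3 - ⅔ = -11/3)
F = -26/3 (F = -11/3 - 5 = -26/3 ≈ -8.6667)
u = -1 (u = 1/((9 + 3) - 13) = 1/(12 - 13) = 1/(-1) = -1)
((-9/u)*F)*19 = (-9/(-1)*(-26/3))*19 = (-9*(-1)*(-26/3))*19 = (9*(-26/3))*19 = -78*19 = -1482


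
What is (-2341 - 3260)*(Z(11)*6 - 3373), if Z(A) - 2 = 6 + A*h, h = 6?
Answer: 16405329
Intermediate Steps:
Z(A) = 8 + 6*A (Z(A) = 2 + (6 + A*6) = 2 + (6 + 6*A) = 8 + 6*A)
(-2341 - 3260)*(Z(11)*6 - 3373) = (-2341 - 3260)*((8 + 6*11)*6 - 3373) = -5601*((8 + 66)*6 - 3373) = -5601*(74*6 - 3373) = -5601*(444 - 3373) = -5601*(-2929) = 16405329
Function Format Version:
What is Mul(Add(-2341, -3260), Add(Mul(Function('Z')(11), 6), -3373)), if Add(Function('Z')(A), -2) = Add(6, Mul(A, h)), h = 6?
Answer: 16405329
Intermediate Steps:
Function('Z')(A) = Add(8, Mul(6, A)) (Function('Z')(A) = Add(2, Add(6, Mul(A, 6))) = Add(2, Add(6, Mul(6, A))) = Add(8, Mul(6, A)))
Mul(Add(-2341, -3260), Add(Mul(Function('Z')(11), 6), -3373)) = Mul(Add(-2341, -3260), Add(Mul(Add(8, Mul(6, 11)), 6), -3373)) = Mul(-5601, Add(Mul(Add(8, 66), 6), -3373)) = Mul(-5601, Add(Mul(74, 6), -3373)) = Mul(-5601, Add(444, -3373)) = Mul(-5601, -2929) = 16405329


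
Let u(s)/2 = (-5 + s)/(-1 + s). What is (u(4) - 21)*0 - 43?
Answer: -43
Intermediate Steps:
u(s) = 2*(-5 + s)/(-1 + s) (u(s) = 2*((-5 + s)/(-1 + s)) = 2*(-5 + s)/(-1 + s))
(u(4) - 21)*0 - 43 = (2*(-5 + 4)/(-1 + 4) - 21)*0 - 43 = (2*(-1)/3 - 21)*0 - 43 = (2*(1/3)*(-1) - 21)*0 - 43 = (-2/3 - 21)*0 - 43 = -65/3*0 - 43 = 0 - 43 = -43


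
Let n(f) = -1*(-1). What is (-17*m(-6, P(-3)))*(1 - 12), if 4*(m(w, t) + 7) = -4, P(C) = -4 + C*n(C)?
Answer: -1496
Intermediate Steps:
n(f) = 1
P(C) = -4 + C (P(C) = -4 + C*1 = -4 + C)
m(w, t) = -8 (m(w, t) = -7 + (1/4)*(-4) = -7 - 1 = -8)
(-17*m(-6, P(-3)))*(1 - 12) = (-17*(-8))*(1 - 12) = 136*(-11) = -1496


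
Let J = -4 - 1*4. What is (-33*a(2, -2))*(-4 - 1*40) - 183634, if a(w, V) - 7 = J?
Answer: -185086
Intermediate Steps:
J = -8 (J = -4 - 4 = -8)
a(w, V) = -1 (a(w, V) = 7 - 8 = -1)
(-33*a(2, -2))*(-4 - 1*40) - 183634 = (-33*(-1))*(-4 - 1*40) - 183634 = 33*(-4 - 40) - 183634 = 33*(-44) - 183634 = -1452 - 183634 = -185086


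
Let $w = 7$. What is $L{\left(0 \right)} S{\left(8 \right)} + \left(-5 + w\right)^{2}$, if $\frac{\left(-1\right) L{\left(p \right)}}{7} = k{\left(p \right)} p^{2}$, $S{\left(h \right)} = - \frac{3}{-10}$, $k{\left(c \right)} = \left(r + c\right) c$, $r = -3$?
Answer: $4$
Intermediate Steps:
$k{\left(c \right)} = c \left(-3 + c\right)$ ($k{\left(c \right)} = \left(-3 + c\right) c = c \left(-3 + c\right)$)
$S{\left(h \right)} = \frac{3}{10}$ ($S{\left(h \right)} = \left(-3\right) \left(- \frac{1}{10}\right) = \frac{3}{10}$)
$L{\left(p \right)} = - 7 p^{3} \left(-3 + p\right)$ ($L{\left(p \right)} = - 7 p \left(-3 + p\right) p^{2} = - 7 p^{3} \left(-3 + p\right)$)
$L{\left(0 \right)} S{\left(8 \right)} + \left(-5 + w\right)^{2} = 7 \cdot 0^{3} \left(3 - 0\right) \frac{3}{10} + \left(-5 + 7\right)^{2} = 7 \cdot 0 \left(3 + 0\right) \frac{3}{10} + 2^{2} = 7 \cdot 0 \cdot 3 \cdot \frac{3}{10} + 4 = 0 \cdot \frac{3}{10} + 4 = 0 + 4 = 4$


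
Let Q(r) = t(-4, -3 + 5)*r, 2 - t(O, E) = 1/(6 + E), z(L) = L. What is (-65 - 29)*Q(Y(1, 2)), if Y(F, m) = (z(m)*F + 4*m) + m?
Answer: -2115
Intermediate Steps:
t(O, E) = 2 - 1/(6 + E)
Y(F, m) = 5*m + F*m (Y(F, m) = (m*F + 4*m) + m = (F*m + 4*m) + m = (4*m + F*m) + m = 5*m + F*m)
Q(r) = 15*r/8 (Q(r) = ((11 + 2*(-3 + 5))/(6 + (-3 + 5)))*r = ((11 + 2*2)/(6 + 2))*r = ((11 + 4)/8)*r = ((⅛)*15)*r = 15*r/8)
(-65 - 29)*Q(Y(1, 2)) = (-65 - 29)*(15*(2*(5 + 1))/8) = -705*2*6/4 = -705*12/4 = -94*45/2 = -2115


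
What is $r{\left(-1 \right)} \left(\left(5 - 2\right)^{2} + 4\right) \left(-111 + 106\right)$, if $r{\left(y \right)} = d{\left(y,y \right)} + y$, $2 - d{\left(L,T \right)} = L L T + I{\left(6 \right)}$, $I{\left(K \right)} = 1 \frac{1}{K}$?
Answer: $- \frac{715}{6} \approx -119.17$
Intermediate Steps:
$I{\left(K \right)} = \frac{1}{K}$
$d{\left(L,T \right)} = \frac{11}{6} - T L^{2}$ ($d{\left(L,T \right)} = 2 - \left(L L T + \frac{1}{6}\right) = 2 - \left(L^{2} T + \frac{1}{6}\right) = 2 - \left(T L^{2} + \frac{1}{6}\right) = 2 - \left(\frac{1}{6} + T L^{2}\right) = \frac{11}{6} - T L^{2}$)
$r{\left(y \right)} = \frac{11}{6} + y - y^{3}$ ($r{\left(y \right)} = \left(\frac{11}{6} - y y^{2}\right) + y = \left(\frac{11}{6} - y^{3}\right) + y = \frac{11}{6} + y - y^{3}$)
$r{\left(-1 \right)} \left(\left(5 - 2\right)^{2} + 4\right) \left(-111 + 106\right) = \left(\frac{11}{6} - 1 - \left(-1\right)^{3}\right) \left(\left(5 - 2\right)^{2} + 4\right) \left(-111 + 106\right) = \left(\frac{11}{6} - 1 - -1\right) \left(3^{2} + 4\right) \left(-5\right) = \left(\frac{11}{6} - 1 + 1\right) \left(9 + 4\right) \left(-5\right) = \frac{11}{6} \cdot 13 \left(-5\right) = \frac{143}{6} \left(-5\right) = - \frac{715}{6}$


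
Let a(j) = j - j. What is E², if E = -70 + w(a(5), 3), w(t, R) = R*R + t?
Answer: 3721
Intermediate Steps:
a(j) = 0
w(t, R) = t + R² (w(t, R) = R² + t = t + R²)
E = -61 (E = -70 + (0 + 3²) = -70 + (0 + 9) = -70 + 9 = -61)
E² = (-61)² = 3721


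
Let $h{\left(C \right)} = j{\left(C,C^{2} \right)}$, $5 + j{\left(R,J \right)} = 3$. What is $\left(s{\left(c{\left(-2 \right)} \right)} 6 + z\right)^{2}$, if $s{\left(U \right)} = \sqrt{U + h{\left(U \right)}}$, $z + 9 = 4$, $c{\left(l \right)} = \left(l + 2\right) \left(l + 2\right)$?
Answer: $\left(5 - 6 i \sqrt{2}\right)^{2} \approx -47.0 - 84.853 i$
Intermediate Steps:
$j{\left(R,J \right)} = -2$ ($j{\left(R,J \right)} = -5 + 3 = -2$)
$h{\left(C \right)} = -2$
$c{\left(l \right)} = \left(2 + l\right)^{2}$ ($c{\left(l \right)} = \left(2 + l\right) \left(2 + l\right) = \left(2 + l\right)^{2}$)
$z = -5$ ($z = -9 + 4 = -5$)
$s{\left(U \right)} = \sqrt{-2 + U}$ ($s{\left(U \right)} = \sqrt{U - 2} = \sqrt{-2 + U}$)
$\left(s{\left(c{\left(-2 \right)} \right)} 6 + z\right)^{2} = \left(\sqrt{-2 + \left(2 - 2\right)^{2}} \cdot 6 - 5\right)^{2} = \left(\sqrt{-2 + 0^{2}} \cdot 6 - 5\right)^{2} = \left(\sqrt{-2 + 0} \cdot 6 - 5\right)^{2} = \left(\sqrt{-2} \cdot 6 - 5\right)^{2} = \left(i \sqrt{2} \cdot 6 - 5\right)^{2} = \left(6 i \sqrt{2} - 5\right)^{2} = \left(-5 + 6 i \sqrt{2}\right)^{2}$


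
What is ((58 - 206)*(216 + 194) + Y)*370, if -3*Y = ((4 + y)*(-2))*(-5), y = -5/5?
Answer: -22455300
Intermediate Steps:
y = -1 (y = -5*⅕ = -1)
Y = -10 (Y = -(4 - 1)*(-2)*(-5)/3 = -3*(-2)*(-5)/3 = -(-2)*(-5) = -⅓*30 = -10)
((58 - 206)*(216 + 194) + Y)*370 = ((58 - 206)*(216 + 194) - 10)*370 = (-148*410 - 10)*370 = (-60680 - 10)*370 = -60690*370 = -22455300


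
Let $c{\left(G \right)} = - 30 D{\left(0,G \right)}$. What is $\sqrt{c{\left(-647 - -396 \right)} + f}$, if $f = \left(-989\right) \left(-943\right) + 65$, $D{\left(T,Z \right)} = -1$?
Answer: $\sqrt{932722} \approx 965.78$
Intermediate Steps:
$c{\left(G \right)} = 30$ ($c{\left(G \right)} = \left(-30\right) \left(-1\right) = 30$)
$f = 932692$ ($f = 932627 + 65 = 932692$)
$\sqrt{c{\left(-647 - -396 \right)} + f} = \sqrt{30 + 932692} = \sqrt{932722}$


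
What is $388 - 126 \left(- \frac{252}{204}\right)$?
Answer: $\frac{9242}{17} \approx 543.65$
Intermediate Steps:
$388 - 126 \left(- \frac{252}{204}\right) = 388 - 126 \left(\left(-252\right) \frac{1}{204}\right) = 388 - - \frac{2646}{17} = 388 + \frac{2646}{17} = \frac{9242}{17}$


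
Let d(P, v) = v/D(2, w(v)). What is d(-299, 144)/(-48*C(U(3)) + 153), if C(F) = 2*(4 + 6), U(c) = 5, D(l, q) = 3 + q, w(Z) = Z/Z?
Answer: -12/269 ≈ -0.044610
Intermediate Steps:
w(Z) = 1
C(F) = 20 (C(F) = 2*10 = 20)
d(P, v) = v/4 (d(P, v) = v/(3 + 1) = v/4)
d(-299, 144)/(-48*C(U(3)) + 153) = ((¼)*144)/(-48*20 + 153) = 36/(-960 + 153) = 36/(-807) = 36*(-1/807) = -12/269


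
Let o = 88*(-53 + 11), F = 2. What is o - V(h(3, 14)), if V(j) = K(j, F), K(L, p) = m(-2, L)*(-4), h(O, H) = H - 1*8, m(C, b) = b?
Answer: -3672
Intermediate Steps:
h(O, H) = -8 + H (h(O, H) = H - 8 = -8 + H)
K(L, p) = -4*L (K(L, p) = L*(-4) = -4*L)
o = -3696 (o = 88*(-42) = -3696)
V(j) = -4*j
o - V(h(3, 14)) = -3696 - (-4)*(-8 + 14) = -3696 - (-4)*6 = -3696 - 1*(-24) = -3696 + 24 = -3672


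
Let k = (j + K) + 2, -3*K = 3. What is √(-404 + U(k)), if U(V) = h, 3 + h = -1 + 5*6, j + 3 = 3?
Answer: 3*I*√42 ≈ 19.442*I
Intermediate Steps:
K = -1 (K = -⅓*3 = -1)
j = 0 (j = -3 + 3 = 0)
k = 1 (k = (0 - 1) + 2 = -1 + 2 = 1)
h = 26 (h = -3 + (-1 + 5*6) = -3 + (-1 + 30) = -3 + 29 = 26)
U(V) = 26
√(-404 + U(k)) = √(-404 + 26) = √(-378) = 3*I*√42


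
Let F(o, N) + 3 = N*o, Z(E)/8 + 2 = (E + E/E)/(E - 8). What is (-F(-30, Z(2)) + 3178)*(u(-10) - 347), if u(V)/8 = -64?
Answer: -2217079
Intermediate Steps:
u(V) = -512 (u(V) = 8*(-64) = -512)
Z(E) = -16 + 8*(1 + E)/(-8 + E) (Z(E) = -16 + 8*((E + E/E)/(E - 8)) = -16 + 8*((E + 1)/(-8 + E)) = -16 + 8*((1 + E)/(-8 + E)) = -16 + 8*(1 + E)/(-8 + E))
F(o, N) = -3 + N*o
(-F(-30, Z(2)) + 3178)*(u(-10) - 347) = (-(-3 + (8*(17 - 1*2)/(-8 + 2))*(-30)) + 3178)*(-512 - 347) = (-(-3 + (8*(17 - 2)/(-6))*(-30)) + 3178)*(-859) = (-(-3 + (8*(-⅙)*15)*(-30)) + 3178)*(-859) = (-(-3 - 20*(-30)) + 3178)*(-859) = (-(-3 + 600) + 3178)*(-859) = (-1*597 + 3178)*(-859) = (-597 + 3178)*(-859) = 2581*(-859) = -2217079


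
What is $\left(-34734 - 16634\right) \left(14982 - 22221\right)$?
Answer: $371852952$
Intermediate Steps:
$\left(-34734 - 16634\right) \left(14982 - 22221\right) = \left(-51368\right) \left(-7239\right) = 371852952$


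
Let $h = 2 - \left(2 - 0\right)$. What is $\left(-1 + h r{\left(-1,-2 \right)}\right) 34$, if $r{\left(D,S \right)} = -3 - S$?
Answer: $-34$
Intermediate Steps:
$h = 0$ ($h = 2 - \left(2 + 0\right) = 2 - 2 = 0$)
$\left(-1 + h r{\left(-1,-2 \right)}\right) 34 = \left(-1 + 0 \left(-3 - -2\right)\right) 34 = \left(-1 + 0 \left(-3 + 2\right)\right) 34 = \left(-1 + 0 \left(-1\right)\right) 34 = \left(-1 + 0\right) 34 = \left(-1\right) 34 = -34$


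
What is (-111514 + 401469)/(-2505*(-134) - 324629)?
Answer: 289955/11041 ≈ 26.262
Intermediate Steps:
(-111514 + 401469)/(-2505*(-134) - 324629) = 289955/(335670 - 324629) = 289955/11041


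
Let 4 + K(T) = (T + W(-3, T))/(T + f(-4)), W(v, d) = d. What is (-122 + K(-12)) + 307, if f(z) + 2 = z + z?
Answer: 2003/11 ≈ 182.09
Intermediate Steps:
f(z) = -2 + 2*z (f(z) = -2 + (z + z) = -2 + 2*z)
K(T) = -4 + 2*T/(-10 + T) (K(T) = -4 + (T + T)/(T + (-2 + 2*(-4))) = -4 + (2*T)/(T + (-2 - 8)) = -4 + (2*T)/(T - 10) = -4 + (2*T)/(-10 + T) = -4 + 2*T/(-10 + T))
(-122 + K(-12)) + 307 = (-122 + 2*(20 - 1*(-12))/(-10 - 12)) + 307 = (-122 + 2*(20 + 12)/(-22)) + 307 = (-122 + 2*(-1/22)*32) + 307 = (-122 - 32/11) + 307 = -1374/11 + 307 = 2003/11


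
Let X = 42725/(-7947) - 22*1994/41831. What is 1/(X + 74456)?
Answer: 332430957/24749343485921 ≈ 1.3432e-5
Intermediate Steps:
X = -2135848471/332430957 (X = 42725*(-1/7947) - 43868*1/41831 = -42725/7947 - 43868/41831 = -2135848471/332430957 ≈ -6.4249)
1/(X + 74456) = 1/(-2135848471/332430957 + 74456) = 1/(24749343485921/332430957) = 332430957/24749343485921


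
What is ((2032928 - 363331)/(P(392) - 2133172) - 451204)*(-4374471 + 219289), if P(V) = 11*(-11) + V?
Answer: 3998843827400251982/2132901 ≈ 1.8748e+12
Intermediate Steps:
P(V) = -121 + V
((2032928 - 363331)/(P(392) - 2133172) - 451204)*(-4374471 + 219289) = ((2032928 - 363331)/((-121 + 392) - 2133172) - 451204)*(-4374471 + 219289) = (1669597/(271 - 2133172) - 451204)*(-4155182) = (1669597/(-2132901) - 451204)*(-4155182) = (1669597*(-1/2132901) - 451204)*(-4155182) = (-1669597/2132901 - 451204)*(-4155182) = -962375132401/2132901*(-4155182) = 3998843827400251982/2132901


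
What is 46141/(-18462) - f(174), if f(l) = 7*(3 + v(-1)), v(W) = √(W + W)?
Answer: -433843/18462 - 7*I*√2 ≈ -23.499 - 9.8995*I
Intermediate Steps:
v(W) = √2*√W (v(W) = √(2*W) = √2*√W)
f(l) = 21 + 7*I*√2 (f(l) = 7*(3 + √2*√(-1)) = 7*(3 + √2*I) = 7*(3 + I*√2) = 21 + 7*I*√2)
46141/(-18462) - f(174) = 46141/(-18462) - (21 + 7*I*√2) = 46141*(-1/18462) + (-21 - 7*I*√2) = -46141/18462 + (-21 - 7*I*√2) = -433843/18462 - 7*I*√2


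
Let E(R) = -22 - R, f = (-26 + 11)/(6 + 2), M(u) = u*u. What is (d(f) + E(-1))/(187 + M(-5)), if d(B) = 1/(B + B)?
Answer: -319/3180 ≈ -0.10031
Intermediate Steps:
M(u) = u**2
f = -15/8 ≈ -1.8750
d(B) = 1/(2*B)
(d(f) + E(-1))/(187 + M(-5)) = (1/(2*(-15/8)) + (-22 - 1*(-1)))/(187 + (-5)**2) = ((1/2)*(-8/15) + (-22 + 1))/(187 + 25) = (-4/15 - 21)/212 = -319/15*1/212 = -319/3180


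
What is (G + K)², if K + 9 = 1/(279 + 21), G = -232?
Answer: 5227145401/90000 ≈ 58079.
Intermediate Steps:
K = -2699/300 (K = -9 + 1/(279 + 21) = -9 + 1/300 = -2699/300 ≈ -8.9967)
(G + K)² = (-232 - 2699/300)² = (-72299/300)² = 5227145401/90000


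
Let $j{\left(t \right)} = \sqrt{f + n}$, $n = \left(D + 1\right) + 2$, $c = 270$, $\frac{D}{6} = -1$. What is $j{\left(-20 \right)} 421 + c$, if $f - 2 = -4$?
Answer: $270 + 421 i \sqrt{5} \approx 270.0 + 941.38 i$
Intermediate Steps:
$D = -6$ ($D = 6 \left(-1\right) = -6$)
$f = -2$ ($f = 2 - 4 = -2$)
$n = -3$ ($n = \left(-6 + 1\right) + 2 = -5 + 2 = -3$)
$j{\left(t \right)} = i \sqrt{5}$ ($j{\left(t \right)} = \sqrt{-2 - 3} = \sqrt{-5} = i \sqrt{5}$)
$j{\left(-20 \right)} 421 + c = i \sqrt{5} \cdot 421 + 270 = 421 i \sqrt{5} + 270 = 270 + 421 i \sqrt{5}$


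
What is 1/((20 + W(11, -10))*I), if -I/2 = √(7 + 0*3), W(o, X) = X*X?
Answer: -√7/1680 ≈ -0.0015749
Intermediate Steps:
W(o, X) = X²
I = -2*√7 (I = -2*√(7 + 0*3) = -2*√(7 + 0) = -2*√7 ≈ -5.2915)
1/((20 + W(11, -10))*I) = 1/((20 + (-10)²)*(-2*√7)) = 1/((20 + 100)*(-2*√7)) = 1/(120*(-2*√7)) = 1/(-240*√7) = -√7/1680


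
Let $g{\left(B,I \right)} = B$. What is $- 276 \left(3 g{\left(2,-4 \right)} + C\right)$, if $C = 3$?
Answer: $-2484$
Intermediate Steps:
$- 276 \left(3 g{\left(2,-4 \right)} + C\right) = - 276 \left(3 \cdot 2 + 3\right) = - 276 \left(6 + 3\right) = \left(-276\right) 9 = -2484$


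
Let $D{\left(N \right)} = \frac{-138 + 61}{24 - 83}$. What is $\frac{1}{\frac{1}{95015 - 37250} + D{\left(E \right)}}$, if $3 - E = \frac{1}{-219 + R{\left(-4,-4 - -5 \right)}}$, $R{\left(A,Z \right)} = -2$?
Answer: $\frac{3408135}{4447964} \approx 0.76622$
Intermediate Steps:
$E = \frac{664}{221}$ ($E = 3 - \frac{1}{-219 - 2} = 3 - \frac{1}{-221} = 3 - - \frac{1}{221} = 3 + \frac{1}{221} = \frac{664}{221} \approx 3.0045$)
$D{\left(N \right)} = \frac{77}{59}$ ($D{\left(N \right)} = - \frac{77}{-59} = \left(-77\right) \left(- \frac{1}{59}\right) = \frac{77}{59}$)
$\frac{1}{\frac{1}{95015 - 37250} + D{\left(E \right)}} = \frac{1}{\frac{1}{95015 - 37250} + \frac{77}{59}} = \frac{1}{\frac{1}{57765} + \frac{77}{59}} = \frac{1}{\frac{4447964}{3408135}} = \frac{3408135}{4447964}$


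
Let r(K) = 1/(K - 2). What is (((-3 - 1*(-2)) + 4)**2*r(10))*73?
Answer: 657/8 ≈ 82.125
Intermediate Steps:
r(K) = 1/(-2 + K)
(((-3 - 1*(-2)) + 4)**2*r(10))*73 = (((-3 - 1*(-2)) + 4)**2/(-2 + 10))*73 = (((-3 + 2) + 4)**2/8)*73 = ((-1 + 4)**2*(1/8))*73 = (3**2*(1/8))*73 = (9*(1/8))*73 = (9/8)*73 = 657/8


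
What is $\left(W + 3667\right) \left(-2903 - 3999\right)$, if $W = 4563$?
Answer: $-56803460$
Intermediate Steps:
$\left(W + 3667\right) \left(-2903 - 3999\right) = \left(4563 + 3667\right) \left(-2903 - 3999\right) = 8230 \left(-6902\right) = -56803460$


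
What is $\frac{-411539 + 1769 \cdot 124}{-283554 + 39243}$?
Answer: $\frac{64061}{81437} \approx 0.78663$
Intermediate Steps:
$\frac{-411539 + 1769 \cdot 124}{-283554 + 39243} = \frac{-411539 + 219356}{-244311} = \left(-192183\right) \left(- \frac{1}{244311}\right) = \frac{64061}{81437}$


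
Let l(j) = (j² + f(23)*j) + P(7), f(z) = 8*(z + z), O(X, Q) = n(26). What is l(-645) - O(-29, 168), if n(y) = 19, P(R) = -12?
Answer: 178634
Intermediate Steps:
O(X, Q) = 19
f(z) = 16*z (f(z) = 8*(2*z) = 16*z)
l(j) = -12 + j² + 368*j (l(j) = (j² + (16*23)*j) - 12 = (j² + 368*j) - 12 = -12 + j² + 368*j)
l(-645) - O(-29, 168) = (-12 + (-645)² + 368*(-645)) - 1*19 = (-12 + 416025 - 237360) - 19 = 178653 - 19 = 178634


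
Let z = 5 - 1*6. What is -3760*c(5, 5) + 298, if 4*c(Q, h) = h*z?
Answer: 4998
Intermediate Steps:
z = -1 (z = 5 - 6 = -1)
c(Q, h) = -h/4 (c(Q, h) = (h*(-1))/4 = (-h)/4 = -h/4)
-3760*c(5, 5) + 298 = -3760*(-1/4*5) + 298 = -3760*(-5)/4 + 298 = -470*(-10) + 298 = 4700 + 298 = 4998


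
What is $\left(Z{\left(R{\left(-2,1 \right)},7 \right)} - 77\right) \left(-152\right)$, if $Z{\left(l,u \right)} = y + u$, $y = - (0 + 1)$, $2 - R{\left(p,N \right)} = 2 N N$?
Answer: $10792$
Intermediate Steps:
$R{\left(p,N \right)} = 2 - 2 N^{2}$ ($R{\left(p,N \right)} = 2 - 2 N N = 2 - 2 N^{2}$)
$y = -1$ ($y = \left(-1\right) 1 = -1$)
$Z{\left(l,u \right)} = -1 + u$
$\left(Z{\left(R{\left(-2,1 \right)},7 \right)} - 77\right) \left(-152\right) = \left(\left(-1 + 7\right) - 77\right) \left(-152\right) = \left(6 - 77\right) \left(-152\right) = \left(-71\right) \left(-152\right) = 10792$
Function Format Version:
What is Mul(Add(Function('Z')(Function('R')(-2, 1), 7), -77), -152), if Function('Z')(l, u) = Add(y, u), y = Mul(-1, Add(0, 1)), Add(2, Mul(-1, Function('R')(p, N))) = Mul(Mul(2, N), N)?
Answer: 10792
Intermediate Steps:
Function('R')(p, N) = Add(2, Mul(-2, Pow(N, 2))) (Function('R')(p, N) = Add(2, Mul(-1, Mul(Mul(2, N), N))) = Add(2, Mul(-1, Mul(2, Pow(N, 2)))) = Add(2, Mul(-2, Pow(N, 2))))
y = -1 (y = Mul(-1, 1) = -1)
Function('Z')(l, u) = Add(-1, u)
Mul(Add(Function('Z')(Function('R')(-2, 1), 7), -77), -152) = Mul(Add(Add(-1, 7), -77), -152) = Mul(Add(6, -77), -152) = Mul(-71, -152) = 10792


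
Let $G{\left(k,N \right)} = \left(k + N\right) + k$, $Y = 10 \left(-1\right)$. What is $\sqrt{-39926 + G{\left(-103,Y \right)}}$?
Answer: $i \sqrt{40142} \approx 200.35 i$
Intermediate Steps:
$Y = -10$
$G{\left(k,N \right)} = N + 2 k$ ($G{\left(k,N \right)} = \left(N + k\right) + k = N + 2 k$)
$\sqrt{-39926 + G{\left(-103,Y \right)}} = \sqrt{-39926 + \left(-10 + 2 \left(-103\right)\right)} = \sqrt{-39926 - 216} = \sqrt{-40142} = i \sqrt{40142}$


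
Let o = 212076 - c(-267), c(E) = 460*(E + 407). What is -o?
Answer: -147676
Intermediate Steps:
c(E) = 187220 + 460*E (c(E) = 460*(407 + E) = 187220 + 460*E)
o = 147676 (o = 212076 - (187220 + 460*(-267)) = 212076 - (187220 - 122820) = 212076 - 1*64400 = 212076 - 64400 = 147676)
-o = -1*147676 = -147676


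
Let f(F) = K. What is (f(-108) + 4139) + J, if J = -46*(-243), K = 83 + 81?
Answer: 15481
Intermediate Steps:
K = 164
f(F) = 164
J = 11178
(f(-108) + 4139) + J = (164 + 4139) + 11178 = 4303 + 11178 = 15481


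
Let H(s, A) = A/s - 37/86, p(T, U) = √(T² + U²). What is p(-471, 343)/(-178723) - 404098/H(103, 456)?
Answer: -3579500084/35405 - √339490/178723 ≈ -1.0110e+5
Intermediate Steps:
H(s, A) = -37/86 + A/s (H(s, A) = A/s - 37*1/86 = A/s - 37/86 = -37/86 + A/s)
p(-471, 343)/(-178723) - 404098/H(103, 456) = √((-471)² + 343²)/(-178723) - 404098/(-37/86 + 456/103) = √(221841 + 117649)*(-1/178723) - 404098/(-37/86 + 456*(1/103)) = √339490*(-1/178723) - 404098/(-37/86 + 456/103) = -√339490/178723 - 404098/35405/8858 = -√339490/178723 - 404098*8858/35405 = -√339490/178723 - 3579500084/35405 = -3579500084/35405 - √339490/178723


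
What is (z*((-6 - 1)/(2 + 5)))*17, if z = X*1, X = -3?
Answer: 51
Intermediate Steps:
z = -3 (z = -3*1 = -3)
(z*((-6 - 1)/(2 + 5)))*17 = -3*(-6 - 1)/(2 + 5)*17 = -(-21)/7*17 = -3*(-1)*17 = 3*17 = 51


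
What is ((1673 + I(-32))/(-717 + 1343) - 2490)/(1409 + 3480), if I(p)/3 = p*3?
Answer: -1557355/3060514 ≈ -0.50885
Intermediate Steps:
I(p) = 9*p (I(p) = 3*(p*3) = 3*(3*p) = 9*p)
((1673 + I(-32))/(-717 + 1343) - 2490)/(1409 + 3480) = ((1673 + 9*(-32))/(-717 + 1343) - 2490)/(1409 + 3480) = ((1673 - 288)/626 - 2490)/4889 = (1385*(1/626) - 2490)*(1/4889) = (1385/626 - 2490)*(1/4889) = -1557355/626*1/4889 = -1557355/3060514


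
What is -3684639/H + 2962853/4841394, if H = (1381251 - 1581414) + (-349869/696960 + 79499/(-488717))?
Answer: 2092728297784118283727663/110027112699960443560854 ≈ 19.020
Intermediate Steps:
H = -22726328966401091/113538733440 (H = -200163 + (-349869*1/696960 + 79499*(-1/488717)) = -200163 + (-116623/232320 - 79499/488717) = -200163 - 75464850371/113538733440 = -22726328966401091/113538733440 ≈ -2.0016e+5)
-3684639/H + 2962853/4841394 = -3684639/(-22726328966401091/113538733440) + 2962853/4841394 = -3684639*(-113538733440/22726328966401091) + 2962853*(1/4841394) = 418349245243628160/22726328966401091 + 2962853/4841394 = 2092728297784118283727663/110027112699960443560854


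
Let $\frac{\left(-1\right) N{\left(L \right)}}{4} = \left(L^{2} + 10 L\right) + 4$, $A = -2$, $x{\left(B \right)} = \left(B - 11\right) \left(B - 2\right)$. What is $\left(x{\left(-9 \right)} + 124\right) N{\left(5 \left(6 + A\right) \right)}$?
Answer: $-831104$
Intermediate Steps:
$x{\left(B \right)} = \left(-11 + B\right) \left(-2 + B\right)$
$N{\left(L \right)} = -16 - 40 L - 4 L^{2}$ ($N{\left(L \right)} = - 4 \left(\left(L^{2} + 10 L\right) + 4\right) = - 4 \left(4 + L^{2} + 10 L\right) = -16 - 40 L - 4 L^{2}$)
$\left(x{\left(-9 \right)} + 124\right) N{\left(5 \left(6 + A\right) \right)} = \left(\left(22 + \left(-9\right)^{2} - -117\right) + 124\right) \left(-16 - 40 \cdot 5 \left(6 - 2\right) - 4 \left(5 \left(6 - 2\right)\right)^{2}\right) = \left(\left(22 + 81 + 117\right) + 124\right) \left(-16 - 40 \cdot 5 \cdot 4 - 4 \left(5 \cdot 4\right)^{2}\right) = \left(220 + 124\right) \left(-16 - 800 - 4 \cdot 20^{2}\right) = 344 \left(-16 - 800 - 1600\right) = 344 \left(-2416\right) = -831104$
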